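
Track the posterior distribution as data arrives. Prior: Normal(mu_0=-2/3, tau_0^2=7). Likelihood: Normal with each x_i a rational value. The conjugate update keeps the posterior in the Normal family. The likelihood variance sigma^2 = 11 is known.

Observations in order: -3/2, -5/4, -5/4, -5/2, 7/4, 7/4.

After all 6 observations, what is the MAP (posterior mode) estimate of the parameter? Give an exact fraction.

obs 1: x=-3/2 → posterior Normal(-107/108, 77/18)
obs 2: x=-5/4 → posterior Normal(-319/300, 77/25)
obs 3: x=-5/4 → posterior Normal(-53/48, 77/32)
obs 4: x=-5/2 → posterior Normal(-317/234, 77/39)
obs 5: x=7/4 → posterior Normal(-487/552, 77/46)
obs 6: x=7/4 → posterior Normal(-85/159, 77/53)

-85/159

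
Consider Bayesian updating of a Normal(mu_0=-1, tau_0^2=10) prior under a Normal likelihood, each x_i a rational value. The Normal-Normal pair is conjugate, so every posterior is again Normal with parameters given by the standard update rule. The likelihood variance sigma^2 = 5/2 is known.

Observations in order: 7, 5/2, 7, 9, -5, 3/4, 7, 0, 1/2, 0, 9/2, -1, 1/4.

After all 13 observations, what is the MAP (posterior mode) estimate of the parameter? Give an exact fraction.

129/53

obs 1: x=7 → posterior Normal(27/5, 2)
obs 2: x=5/2 → posterior Normal(37/9, 10/9)
obs 3: x=7 → posterior Normal(5, 10/13)
obs 4: x=9 → posterior Normal(101/17, 10/17)
obs 5: x=-5 → posterior Normal(27/7, 10/21)
obs 6: x=3/4 → posterior Normal(84/25, 2/5)
obs 7: x=7 → posterior Normal(112/29, 10/29)
obs 8: x=0 → posterior Normal(112/33, 10/33)
obs 9: x=1/2 → posterior Normal(114/37, 10/37)
obs 10: x=0 → posterior Normal(114/41, 10/41)
obs 11: x=9/2 → posterior Normal(44/15, 2/9)
obs 12: x=-1 → posterior Normal(128/49, 10/49)
obs 13: x=1/4 → posterior Normal(129/53, 10/53)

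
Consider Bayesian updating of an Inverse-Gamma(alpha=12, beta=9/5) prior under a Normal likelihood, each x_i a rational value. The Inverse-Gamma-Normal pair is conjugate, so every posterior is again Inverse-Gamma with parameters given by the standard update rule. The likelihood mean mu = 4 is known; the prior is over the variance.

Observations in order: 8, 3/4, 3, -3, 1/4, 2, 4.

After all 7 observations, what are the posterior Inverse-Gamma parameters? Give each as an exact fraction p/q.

alpha=31/2, beta=3929/80

obs 1: x=8 → posterior Inverse-Gamma(25/2, 49/5)
obs 2: x=3/4 → posterior Inverse-Gamma(13, 2413/160)
obs 3: x=3 → posterior Inverse-Gamma(27/2, 2493/160)
obs 4: x=-3 → posterior Inverse-Gamma(14, 6413/160)
obs 5: x=1/4 → posterior Inverse-Gamma(29/2, 3769/80)
obs 6: x=2 → posterior Inverse-Gamma(15, 3929/80)
obs 7: x=4 → posterior Inverse-Gamma(31/2, 3929/80)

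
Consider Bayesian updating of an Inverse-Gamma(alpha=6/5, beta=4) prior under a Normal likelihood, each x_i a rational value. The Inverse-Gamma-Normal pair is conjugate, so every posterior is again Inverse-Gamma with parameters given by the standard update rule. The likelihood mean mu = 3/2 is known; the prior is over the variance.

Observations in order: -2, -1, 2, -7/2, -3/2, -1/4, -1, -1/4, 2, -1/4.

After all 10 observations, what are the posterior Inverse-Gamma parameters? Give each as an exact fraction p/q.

obs 1: x=-2 → posterior Inverse-Gamma(17/10, 81/8)
obs 2: x=-1 → posterior Inverse-Gamma(11/5, 53/4)
obs 3: x=2 → posterior Inverse-Gamma(27/10, 107/8)
obs 4: x=-7/2 → posterior Inverse-Gamma(16/5, 207/8)
obs 5: x=-3/2 → posterior Inverse-Gamma(37/10, 243/8)
obs 6: x=-1/4 → posterior Inverse-Gamma(21/5, 1021/32)
obs 7: x=-1 → posterior Inverse-Gamma(47/10, 1121/32)
obs 8: x=-1/4 → posterior Inverse-Gamma(26/5, 585/16)
obs 9: x=2 → posterior Inverse-Gamma(57/10, 587/16)
obs 10: x=-1/4 → posterior Inverse-Gamma(31/5, 1223/32)

alpha=31/5, beta=1223/32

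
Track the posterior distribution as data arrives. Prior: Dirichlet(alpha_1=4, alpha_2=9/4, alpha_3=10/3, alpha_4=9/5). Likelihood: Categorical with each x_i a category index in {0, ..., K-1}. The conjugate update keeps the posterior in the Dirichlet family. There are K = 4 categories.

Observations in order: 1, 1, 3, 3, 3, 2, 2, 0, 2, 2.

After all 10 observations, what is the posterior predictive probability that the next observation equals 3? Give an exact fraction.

288/1283

obs 1: x=1 → posterior Dirichlet(4, 13/4, 10/3, 9/5)
obs 2: x=1 → posterior Dirichlet(4, 17/4, 10/3, 9/5)
obs 3: x=3 → posterior Dirichlet(4, 17/4, 10/3, 14/5)
obs 4: x=3 → posterior Dirichlet(4, 17/4, 10/3, 19/5)
obs 5: x=3 → posterior Dirichlet(4, 17/4, 10/3, 24/5)
obs 6: x=2 → posterior Dirichlet(4, 17/4, 13/3, 24/5)
obs 7: x=2 → posterior Dirichlet(4, 17/4, 16/3, 24/5)
obs 8: x=0 → posterior Dirichlet(5, 17/4, 16/3, 24/5)
obs 9: x=2 → posterior Dirichlet(5, 17/4, 19/3, 24/5)
obs 10: x=2 → posterior Dirichlet(5, 17/4, 22/3, 24/5)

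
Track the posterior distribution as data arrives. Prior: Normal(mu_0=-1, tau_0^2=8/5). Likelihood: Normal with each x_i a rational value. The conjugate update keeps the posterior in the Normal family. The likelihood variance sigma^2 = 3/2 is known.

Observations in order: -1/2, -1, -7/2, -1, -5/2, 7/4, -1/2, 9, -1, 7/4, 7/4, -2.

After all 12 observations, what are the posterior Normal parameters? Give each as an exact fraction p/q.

mu_0=7/69, tau_0^2=8/69

obs 1: x=-1/2 → posterior Normal(-23/31, 24/31)
obs 2: x=-1 → posterior Normal(-39/47, 24/47)
obs 3: x=-7/2 → posterior Normal(-95/63, 8/21)
obs 4: x=-1 → posterior Normal(-111/79, 24/79)
obs 5: x=-5/2 → posterior Normal(-151/95, 24/95)
obs 6: x=7/4 → posterior Normal(-41/37, 8/37)
obs 7: x=-1/2 → posterior Normal(-131/127, 24/127)
obs 8: x=9 → posterior Normal(1/11, 24/143)
obs 9: x=-1 → posterior Normal(-1/53, 8/53)
obs 10: x=7/4 → posterior Normal(1/7, 24/175)
obs 11: x=7/4 → posterior Normal(53/191, 24/191)
obs 12: x=-2 → posterior Normal(7/69, 8/69)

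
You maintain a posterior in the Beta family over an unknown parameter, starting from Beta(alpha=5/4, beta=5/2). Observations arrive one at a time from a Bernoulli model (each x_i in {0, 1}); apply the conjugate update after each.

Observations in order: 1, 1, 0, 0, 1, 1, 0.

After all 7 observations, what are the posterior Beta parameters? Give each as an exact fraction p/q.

alpha=21/4, beta=11/2

obs 1: x=1 → posterior Beta(9/4, 5/2)
obs 2: x=1 → posterior Beta(13/4, 5/2)
obs 3: x=0 → posterior Beta(13/4, 7/2)
obs 4: x=0 → posterior Beta(13/4, 9/2)
obs 5: x=1 → posterior Beta(17/4, 9/2)
obs 6: x=1 → posterior Beta(21/4, 9/2)
obs 7: x=0 → posterior Beta(21/4, 11/2)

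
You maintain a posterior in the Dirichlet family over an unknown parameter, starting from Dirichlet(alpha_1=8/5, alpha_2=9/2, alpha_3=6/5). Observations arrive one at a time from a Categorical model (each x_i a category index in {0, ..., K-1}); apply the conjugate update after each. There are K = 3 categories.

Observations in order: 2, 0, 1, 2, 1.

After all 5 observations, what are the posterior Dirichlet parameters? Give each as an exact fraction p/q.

obs 1: x=2 → posterior Dirichlet(8/5, 9/2, 11/5)
obs 2: x=0 → posterior Dirichlet(13/5, 9/2, 11/5)
obs 3: x=1 → posterior Dirichlet(13/5, 11/2, 11/5)
obs 4: x=2 → posterior Dirichlet(13/5, 11/2, 16/5)
obs 5: x=1 → posterior Dirichlet(13/5, 13/2, 16/5)

alpha_1=13/5, alpha_2=13/2, alpha_3=16/5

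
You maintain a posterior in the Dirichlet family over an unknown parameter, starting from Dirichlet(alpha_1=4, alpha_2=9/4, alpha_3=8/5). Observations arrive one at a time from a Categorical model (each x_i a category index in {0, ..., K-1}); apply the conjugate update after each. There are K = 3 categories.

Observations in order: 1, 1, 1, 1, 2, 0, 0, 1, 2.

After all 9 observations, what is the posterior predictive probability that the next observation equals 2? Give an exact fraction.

obs 1: x=1 → posterior Dirichlet(4, 13/4, 8/5)
obs 2: x=1 → posterior Dirichlet(4, 17/4, 8/5)
obs 3: x=1 → posterior Dirichlet(4, 21/4, 8/5)
obs 4: x=1 → posterior Dirichlet(4, 25/4, 8/5)
obs 5: x=2 → posterior Dirichlet(4, 25/4, 13/5)
obs 6: x=0 → posterior Dirichlet(5, 25/4, 13/5)
obs 7: x=0 → posterior Dirichlet(6, 25/4, 13/5)
obs 8: x=1 → posterior Dirichlet(6, 29/4, 13/5)
obs 9: x=2 → posterior Dirichlet(6, 29/4, 18/5)

72/337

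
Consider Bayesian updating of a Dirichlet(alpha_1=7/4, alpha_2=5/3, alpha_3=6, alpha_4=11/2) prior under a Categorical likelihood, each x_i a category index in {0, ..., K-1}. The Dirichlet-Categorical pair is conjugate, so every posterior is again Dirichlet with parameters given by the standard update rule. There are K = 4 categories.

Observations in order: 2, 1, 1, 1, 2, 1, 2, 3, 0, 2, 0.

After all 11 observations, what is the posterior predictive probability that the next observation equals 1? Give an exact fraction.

obs 1: x=2 → posterior Dirichlet(7/4, 5/3, 7, 11/2)
obs 2: x=1 → posterior Dirichlet(7/4, 8/3, 7, 11/2)
obs 3: x=1 → posterior Dirichlet(7/4, 11/3, 7, 11/2)
obs 4: x=1 → posterior Dirichlet(7/4, 14/3, 7, 11/2)
obs 5: x=2 → posterior Dirichlet(7/4, 14/3, 8, 11/2)
obs 6: x=1 → posterior Dirichlet(7/4, 17/3, 8, 11/2)
obs 7: x=2 → posterior Dirichlet(7/4, 17/3, 9, 11/2)
obs 8: x=3 → posterior Dirichlet(7/4, 17/3, 9, 13/2)
obs 9: x=0 → posterior Dirichlet(11/4, 17/3, 9, 13/2)
obs 10: x=2 → posterior Dirichlet(11/4, 17/3, 10, 13/2)
obs 11: x=0 → posterior Dirichlet(15/4, 17/3, 10, 13/2)

68/311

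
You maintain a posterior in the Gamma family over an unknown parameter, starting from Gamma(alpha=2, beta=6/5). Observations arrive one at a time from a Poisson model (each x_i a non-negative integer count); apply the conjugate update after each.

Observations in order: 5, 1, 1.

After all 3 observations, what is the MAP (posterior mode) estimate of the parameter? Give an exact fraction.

obs 1: x=5 → posterior Gamma(7, 11/5)
obs 2: x=1 → posterior Gamma(8, 16/5)
obs 3: x=1 → posterior Gamma(9, 21/5)

40/21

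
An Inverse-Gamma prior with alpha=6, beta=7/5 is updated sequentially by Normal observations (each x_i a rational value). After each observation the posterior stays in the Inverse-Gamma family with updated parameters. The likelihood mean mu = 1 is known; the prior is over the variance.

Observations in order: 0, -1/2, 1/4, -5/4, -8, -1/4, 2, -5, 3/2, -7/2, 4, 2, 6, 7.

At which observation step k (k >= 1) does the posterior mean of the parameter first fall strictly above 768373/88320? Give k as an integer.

obs 1: x=0 → posterior Inverse-Gamma(13/2, 19/10)
obs 2: x=-1/2 → posterior Inverse-Gamma(7, 121/40)
obs 3: x=1/4 → posterior Inverse-Gamma(15/2, 529/160)
obs 4: x=-5/4 → posterior Inverse-Gamma(8, 467/80)
obs 5: x=-8 → posterior Inverse-Gamma(17/2, 3707/80)
obs 6: x=-1/4 → posterior Inverse-Gamma(9, 7539/160)
obs 7: x=2 → posterior Inverse-Gamma(19/2, 7619/160)
obs 8: x=-5 → posterior Inverse-Gamma(10, 10499/160)
obs 9: x=3/2 → posterior Inverse-Gamma(21/2, 10519/160)
obs 10: x=-7/2 → posterior Inverse-Gamma(11, 12139/160)
obs 11: x=4 → posterior Inverse-Gamma(23/2, 12859/160)
obs 12: x=2 → posterior Inverse-Gamma(12, 12939/160)
obs 13: x=6 → posterior Inverse-Gamma(25/2, 14939/160)
obs 14: x=7 → posterior Inverse-Gamma(13, 17819/160)

k = 14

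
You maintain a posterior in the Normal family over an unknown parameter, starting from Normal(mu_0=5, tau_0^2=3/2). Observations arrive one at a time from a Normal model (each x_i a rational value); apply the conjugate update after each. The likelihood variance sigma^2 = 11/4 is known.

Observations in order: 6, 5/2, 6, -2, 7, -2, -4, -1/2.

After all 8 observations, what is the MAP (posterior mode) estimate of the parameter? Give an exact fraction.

obs 1: x=6 → posterior Normal(91/17, 33/34)
obs 2: x=5/2 → posterior Normal(106/23, 33/46)
obs 3: x=6 → posterior Normal(142/29, 33/58)
obs 4: x=-2 → posterior Normal(26/7, 33/70)
obs 5: x=7 → posterior Normal(172/41, 33/82)
obs 6: x=-2 → posterior Normal(160/47, 33/94)
obs 7: x=-4 → posterior Normal(136/53, 33/106)
obs 8: x=-1/2 → posterior Normal(133/59, 33/118)

133/59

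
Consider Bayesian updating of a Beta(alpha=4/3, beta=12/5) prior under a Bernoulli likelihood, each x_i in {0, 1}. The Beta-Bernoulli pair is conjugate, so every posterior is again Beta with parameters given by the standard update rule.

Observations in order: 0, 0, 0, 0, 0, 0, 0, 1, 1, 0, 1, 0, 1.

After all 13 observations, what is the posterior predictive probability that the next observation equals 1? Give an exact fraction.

80/251

obs 1: x=0 → posterior Beta(4/3, 17/5)
obs 2: x=0 → posterior Beta(4/3, 22/5)
obs 3: x=0 → posterior Beta(4/3, 27/5)
obs 4: x=0 → posterior Beta(4/3, 32/5)
obs 5: x=0 → posterior Beta(4/3, 37/5)
obs 6: x=0 → posterior Beta(4/3, 42/5)
obs 7: x=0 → posterior Beta(4/3, 47/5)
obs 8: x=1 → posterior Beta(7/3, 47/5)
obs 9: x=1 → posterior Beta(10/3, 47/5)
obs 10: x=0 → posterior Beta(10/3, 52/5)
obs 11: x=1 → posterior Beta(13/3, 52/5)
obs 12: x=0 → posterior Beta(13/3, 57/5)
obs 13: x=1 → posterior Beta(16/3, 57/5)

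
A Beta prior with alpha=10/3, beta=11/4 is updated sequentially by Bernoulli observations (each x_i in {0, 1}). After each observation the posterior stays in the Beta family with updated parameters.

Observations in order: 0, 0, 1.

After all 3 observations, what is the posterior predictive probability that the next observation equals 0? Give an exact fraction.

obs 1: x=0 → posterior Beta(10/3, 15/4)
obs 2: x=0 → posterior Beta(10/3, 19/4)
obs 3: x=1 → posterior Beta(13/3, 19/4)

57/109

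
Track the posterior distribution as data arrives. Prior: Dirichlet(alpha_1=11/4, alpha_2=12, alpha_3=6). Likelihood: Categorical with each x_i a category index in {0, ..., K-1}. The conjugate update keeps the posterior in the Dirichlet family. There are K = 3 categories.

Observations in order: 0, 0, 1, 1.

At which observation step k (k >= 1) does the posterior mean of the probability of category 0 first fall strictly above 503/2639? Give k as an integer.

obs 1: x=0 → posterior Dirichlet(15/4, 12, 6)
obs 2: x=0 → posterior Dirichlet(19/4, 12, 6)
obs 3: x=1 → posterior Dirichlet(19/4, 13, 6)
obs 4: x=1 → posterior Dirichlet(19/4, 14, 6)

k = 2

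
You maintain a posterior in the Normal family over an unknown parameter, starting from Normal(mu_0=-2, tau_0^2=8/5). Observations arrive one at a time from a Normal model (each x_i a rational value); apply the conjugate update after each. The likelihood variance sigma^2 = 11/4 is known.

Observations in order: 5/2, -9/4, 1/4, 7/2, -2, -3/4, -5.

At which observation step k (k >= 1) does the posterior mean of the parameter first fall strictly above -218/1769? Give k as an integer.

k = 4

obs 1: x=5/2 → posterior Normal(-10/29, 88/87)
obs 2: x=-9/4 → posterior Normal(-6/7, 88/119)
obs 3: x=1/4 → posterior Normal(-94/151, 88/151)
obs 4: x=7/2 → posterior Normal(6/61, 88/183)
obs 5: x=-2 → posterior Normal(-46/215, 88/215)
obs 6: x=-3/4 → posterior Normal(-70/247, 88/247)
obs 7: x=-5 → posterior Normal(-230/279, 88/279)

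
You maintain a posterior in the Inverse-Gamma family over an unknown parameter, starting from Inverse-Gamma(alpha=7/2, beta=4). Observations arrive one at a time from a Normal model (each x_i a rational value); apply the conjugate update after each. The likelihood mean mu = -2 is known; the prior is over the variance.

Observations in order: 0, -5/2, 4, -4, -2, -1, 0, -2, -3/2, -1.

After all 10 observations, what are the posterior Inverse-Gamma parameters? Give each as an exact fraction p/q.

obs 1: x=0 → posterior Inverse-Gamma(4, 6)
obs 2: x=-5/2 → posterior Inverse-Gamma(9/2, 49/8)
obs 3: x=4 → posterior Inverse-Gamma(5, 193/8)
obs 4: x=-4 → posterior Inverse-Gamma(11/2, 209/8)
obs 5: x=-2 → posterior Inverse-Gamma(6, 209/8)
obs 6: x=-1 → posterior Inverse-Gamma(13/2, 213/8)
obs 7: x=0 → posterior Inverse-Gamma(7, 229/8)
obs 8: x=-2 → posterior Inverse-Gamma(15/2, 229/8)
obs 9: x=-3/2 → posterior Inverse-Gamma(8, 115/4)
obs 10: x=-1 → posterior Inverse-Gamma(17/2, 117/4)

alpha=17/2, beta=117/4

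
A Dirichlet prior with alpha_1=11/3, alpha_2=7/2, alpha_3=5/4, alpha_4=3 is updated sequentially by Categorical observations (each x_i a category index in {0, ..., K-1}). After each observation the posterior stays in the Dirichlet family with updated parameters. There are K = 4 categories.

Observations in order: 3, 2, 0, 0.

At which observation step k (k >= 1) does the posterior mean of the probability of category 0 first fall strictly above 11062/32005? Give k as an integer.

obs 1: x=3 → posterior Dirichlet(11/3, 7/2, 5/4, 4)
obs 2: x=2 → posterior Dirichlet(11/3, 7/2, 9/4, 4)
obs 3: x=0 → posterior Dirichlet(14/3, 7/2, 9/4, 4)
obs 4: x=0 → posterior Dirichlet(17/3, 7/2, 9/4, 4)

k = 4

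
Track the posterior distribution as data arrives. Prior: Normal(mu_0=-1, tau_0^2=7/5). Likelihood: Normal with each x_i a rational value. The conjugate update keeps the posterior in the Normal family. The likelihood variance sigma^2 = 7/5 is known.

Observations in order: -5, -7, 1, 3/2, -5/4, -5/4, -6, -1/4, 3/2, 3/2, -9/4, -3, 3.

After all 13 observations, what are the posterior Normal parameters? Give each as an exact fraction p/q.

obs 1: x=-5 → posterior Normal(-3, 7/10)
obs 2: x=-7 → posterior Normal(-13/3, 7/15)
obs 3: x=1 → posterior Normal(-3, 7/20)
obs 4: x=3/2 → posterior Normal(-21/10, 7/25)
obs 5: x=-5/4 → posterior Normal(-47/24, 7/30)
obs 6: x=-5/4 → posterior Normal(-13/7, 1/5)
obs 7: x=-6 → posterior Normal(-19/8, 7/40)
obs 8: x=-1/4 → posterior Normal(-77/36, 7/45)
obs 9: x=3/2 → posterior Normal(-71/40, 7/50)
obs 10: x=3/2 → posterior Normal(-65/44, 7/55)
obs 11: x=-9/4 → posterior Normal(-37/24, 7/60)
obs 12: x=-3 → posterior Normal(-43/26, 7/65)
obs 13: x=3 → posterior Normal(-37/28, 1/10)

mu_0=-37/28, tau_0^2=1/10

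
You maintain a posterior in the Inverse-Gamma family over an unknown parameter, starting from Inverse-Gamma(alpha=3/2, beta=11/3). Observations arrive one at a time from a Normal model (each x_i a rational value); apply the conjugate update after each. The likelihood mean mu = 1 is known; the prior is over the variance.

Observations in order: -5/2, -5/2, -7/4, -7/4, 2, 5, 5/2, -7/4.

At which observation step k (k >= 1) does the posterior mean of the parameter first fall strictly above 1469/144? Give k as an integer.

obs 1: x=-5/2 → posterior Inverse-Gamma(2, 235/24)
obs 2: x=-5/2 → posterior Inverse-Gamma(5/2, 191/12)
obs 3: x=-7/4 → posterior Inverse-Gamma(3, 1891/96)
obs 4: x=-7/4 → posterior Inverse-Gamma(7/2, 1127/48)
obs 5: x=2 → posterior Inverse-Gamma(4, 1151/48)
obs 6: x=5 → posterior Inverse-Gamma(9/2, 1535/48)
obs 7: x=5/2 → posterior Inverse-Gamma(5, 1589/48)
obs 8: x=-7/4 → posterior Inverse-Gamma(11/2, 3541/96)

k = 2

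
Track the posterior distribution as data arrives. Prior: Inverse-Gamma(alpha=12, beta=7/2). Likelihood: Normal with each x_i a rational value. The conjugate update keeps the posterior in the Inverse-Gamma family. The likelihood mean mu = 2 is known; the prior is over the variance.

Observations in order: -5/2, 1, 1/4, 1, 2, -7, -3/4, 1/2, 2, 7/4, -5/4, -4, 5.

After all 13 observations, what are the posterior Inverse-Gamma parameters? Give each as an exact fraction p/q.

alpha=37/2, beta=715/8

obs 1: x=-5/2 → posterior Inverse-Gamma(25/2, 109/8)
obs 2: x=1 → posterior Inverse-Gamma(13, 113/8)
obs 3: x=1/4 → posterior Inverse-Gamma(27/2, 501/32)
obs 4: x=1 → posterior Inverse-Gamma(14, 517/32)
obs 5: x=2 → posterior Inverse-Gamma(29/2, 517/32)
obs 6: x=-7 → posterior Inverse-Gamma(15, 1813/32)
obs 7: x=-3/4 → posterior Inverse-Gamma(31/2, 967/16)
obs 8: x=1/2 → posterior Inverse-Gamma(16, 985/16)
obs 9: x=2 → posterior Inverse-Gamma(33/2, 985/16)
obs 10: x=7/4 → posterior Inverse-Gamma(17, 1971/32)
obs 11: x=-5/4 → posterior Inverse-Gamma(35/2, 535/8)
obs 12: x=-4 → posterior Inverse-Gamma(18, 679/8)
obs 13: x=5 → posterior Inverse-Gamma(37/2, 715/8)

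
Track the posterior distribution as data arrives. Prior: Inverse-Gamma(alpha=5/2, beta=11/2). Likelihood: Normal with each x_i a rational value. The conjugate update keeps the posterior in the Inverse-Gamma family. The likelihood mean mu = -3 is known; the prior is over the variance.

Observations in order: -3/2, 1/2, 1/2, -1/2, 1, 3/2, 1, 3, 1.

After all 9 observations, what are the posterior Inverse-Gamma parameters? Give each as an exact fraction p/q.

obs 1: x=-3/2 → posterior Inverse-Gamma(3, 53/8)
obs 2: x=1/2 → posterior Inverse-Gamma(7/2, 51/4)
obs 3: x=1/2 → posterior Inverse-Gamma(4, 151/8)
obs 4: x=-1/2 → posterior Inverse-Gamma(9/2, 22)
obs 5: x=1 → posterior Inverse-Gamma(5, 30)
obs 6: x=3/2 → posterior Inverse-Gamma(11/2, 321/8)
obs 7: x=1 → posterior Inverse-Gamma(6, 385/8)
obs 8: x=3 → posterior Inverse-Gamma(13/2, 529/8)
obs 9: x=1 → posterior Inverse-Gamma(7, 593/8)

alpha=7, beta=593/8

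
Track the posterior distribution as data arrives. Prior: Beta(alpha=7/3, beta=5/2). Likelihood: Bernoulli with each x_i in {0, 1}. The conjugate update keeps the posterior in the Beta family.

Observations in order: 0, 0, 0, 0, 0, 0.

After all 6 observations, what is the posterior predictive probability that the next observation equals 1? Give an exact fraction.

obs 1: x=0 → posterior Beta(7/3, 7/2)
obs 2: x=0 → posterior Beta(7/3, 9/2)
obs 3: x=0 → posterior Beta(7/3, 11/2)
obs 4: x=0 → posterior Beta(7/3, 13/2)
obs 5: x=0 → posterior Beta(7/3, 15/2)
obs 6: x=0 → posterior Beta(7/3, 17/2)

14/65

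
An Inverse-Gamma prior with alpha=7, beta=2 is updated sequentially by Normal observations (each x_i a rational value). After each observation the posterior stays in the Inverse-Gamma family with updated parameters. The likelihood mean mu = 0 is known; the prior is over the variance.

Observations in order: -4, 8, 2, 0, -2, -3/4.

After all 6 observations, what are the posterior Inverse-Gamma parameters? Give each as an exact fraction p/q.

obs 1: x=-4 → posterior Inverse-Gamma(15/2, 10)
obs 2: x=8 → posterior Inverse-Gamma(8, 42)
obs 3: x=2 → posterior Inverse-Gamma(17/2, 44)
obs 4: x=0 → posterior Inverse-Gamma(9, 44)
obs 5: x=-2 → posterior Inverse-Gamma(19/2, 46)
obs 6: x=-3/4 → posterior Inverse-Gamma(10, 1481/32)

alpha=10, beta=1481/32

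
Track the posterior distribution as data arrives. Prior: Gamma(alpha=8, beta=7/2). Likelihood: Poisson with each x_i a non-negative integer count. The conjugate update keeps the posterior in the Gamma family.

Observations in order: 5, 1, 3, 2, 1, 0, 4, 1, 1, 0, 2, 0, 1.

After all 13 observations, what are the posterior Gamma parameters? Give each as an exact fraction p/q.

obs 1: x=5 → posterior Gamma(13, 9/2)
obs 2: x=1 → posterior Gamma(14, 11/2)
obs 3: x=3 → posterior Gamma(17, 13/2)
obs 4: x=2 → posterior Gamma(19, 15/2)
obs 5: x=1 → posterior Gamma(20, 17/2)
obs 6: x=0 → posterior Gamma(20, 19/2)
obs 7: x=4 → posterior Gamma(24, 21/2)
obs 8: x=1 → posterior Gamma(25, 23/2)
obs 9: x=1 → posterior Gamma(26, 25/2)
obs 10: x=0 → posterior Gamma(26, 27/2)
obs 11: x=2 → posterior Gamma(28, 29/2)
obs 12: x=0 → posterior Gamma(28, 31/2)
obs 13: x=1 → posterior Gamma(29, 33/2)

alpha=29, beta=33/2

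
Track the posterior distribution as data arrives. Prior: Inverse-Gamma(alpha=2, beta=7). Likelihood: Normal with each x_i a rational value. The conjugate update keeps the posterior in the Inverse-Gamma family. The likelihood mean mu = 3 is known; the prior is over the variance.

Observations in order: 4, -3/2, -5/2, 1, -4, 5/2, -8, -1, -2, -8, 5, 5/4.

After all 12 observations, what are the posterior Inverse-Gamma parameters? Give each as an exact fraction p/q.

alpha=8, beta=6541/32

obs 1: x=4 → posterior Inverse-Gamma(5/2, 15/2)
obs 2: x=-3/2 → posterior Inverse-Gamma(3, 141/8)
obs 3: x=-5/2 → posterior Inverse-Gamma(7/2, 131/4)
obs 4: x=1 → posterior Inverse-Gamma(4, 139/4)
obs 5: x=-4 → posterior Inverse-Gamma(9/2, 237/4)
obs 6: x=5/2 → posterior Inverse-Gamma(5, 475/8)
obs 7: x=-8 → posterior Inverse-Gamma(11/2, 959/8)
obs 8: x=-1 → posterior Inverse-Gamma(6, 1023/8)
obs 9: x=-2 → posterior Inverse-Gamma(13/2, 1123/8)
obs 10: x=-8 → posterior Inverse-Gamma(7, 1607/8)
obs 11: x=5 → posterior Inverse-Gamma(15/2, 1623/8)
obs 12: x=5/4 → posterior Inverse-Gamma(8, 6541/32)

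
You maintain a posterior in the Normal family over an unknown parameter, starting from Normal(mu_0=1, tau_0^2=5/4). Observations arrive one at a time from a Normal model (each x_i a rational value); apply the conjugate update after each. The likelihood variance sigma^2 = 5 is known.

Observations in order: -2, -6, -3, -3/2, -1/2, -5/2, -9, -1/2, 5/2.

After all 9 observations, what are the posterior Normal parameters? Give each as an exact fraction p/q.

mu_0=-37/26, tau_0^2=5/13

obs 1: x=-2 → posterior Normal(2/5, 1)
obs 2: x=-6 → posterior Normal(-2/3, 5/6)
obs 3: x=-3 → posterior Normal(-1, 5/7)
obs 4: x=-3/2 → posterior Normal(-17/16, 5/8)
obs 5: x=-1/2 → posterior Normal(-1, 5/9)
obs 6: x=-5/2 → posterior Normal(-23/20, 1/2)
obs 7: x=-9 → posterior Normal(-41/22, 5/11)
obs 8: x=-1/2 → posterior Normal(-7/4, 5/12)
obs 9: x=5/2 → posterior Normal(-37/26, 5/13)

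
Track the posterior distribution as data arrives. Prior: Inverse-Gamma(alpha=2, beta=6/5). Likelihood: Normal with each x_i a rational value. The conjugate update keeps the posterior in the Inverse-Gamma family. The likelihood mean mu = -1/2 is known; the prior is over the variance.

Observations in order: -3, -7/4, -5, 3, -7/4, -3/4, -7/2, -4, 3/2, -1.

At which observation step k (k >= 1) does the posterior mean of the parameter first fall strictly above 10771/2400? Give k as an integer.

k = 3

obs 1: x=-3 → posterior Inverse-Gamma(5/2, 173/40)
obs 2: x=-7/4 → posterior Inverse-Gamma(3, 817/160)
obs 3: x=-5 → posterior Inverse-Gamma(7/2, 2437/160)
obs 4: x=3 → posterior Inverse-Gamma(4, 3417/160)
obs 5: x=-7/4 → posterior Inverse-Gamma(9/2, 1771/80)
obs 6: x=-3/4 → posterior Inverse-Gamma(5, 3547/160)
obs 7: x=-7/2 → posterior Inverse-Gamma(11/2, 4267/160)
obs 8: x=-4 → posterior Inverse-Gamma(6, 5247/160)
obs 9: x=3/2 → posterior Inverse-Gamma(13/2, 5567/160)
obs 10: x=-1 → posterior Inverse-Gamma(7, 5587/160)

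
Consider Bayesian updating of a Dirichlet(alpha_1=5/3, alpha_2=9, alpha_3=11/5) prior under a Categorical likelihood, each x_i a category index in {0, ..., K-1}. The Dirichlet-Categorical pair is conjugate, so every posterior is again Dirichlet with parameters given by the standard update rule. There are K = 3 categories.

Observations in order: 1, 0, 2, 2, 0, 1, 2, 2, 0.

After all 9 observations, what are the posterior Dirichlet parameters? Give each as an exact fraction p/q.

alpha_1=14/3, alpha_2=11, alpha_3=31/5

obs 1: x=1 → posterior Dirichlet(5/3, 10, 11/5)
obs 2: x=0 → posterior Dirichlet(8/3, 10, 11/5)
obs 3: x=2 → posterior Dirichlet(8/3, 10, 16/5)
obs 4: x=2 → posterior Dirichlet(8/3, 10, 21/5)
obs 5: x=0 → posterior Dirichlet(11/3, 10, 21/5)
obs 6: x=1 → posterior Dirichlet(11/3, 11, 21/5)
obs 7: x=2 → posterior Dirichlet(11/3, 11, 26/5)
obs 8: x=2 → posterior Dirichlet(11/3, 11, 31/5)
obs 9: x=0 → posterior Dirichlet(14/3, 11, 31/5)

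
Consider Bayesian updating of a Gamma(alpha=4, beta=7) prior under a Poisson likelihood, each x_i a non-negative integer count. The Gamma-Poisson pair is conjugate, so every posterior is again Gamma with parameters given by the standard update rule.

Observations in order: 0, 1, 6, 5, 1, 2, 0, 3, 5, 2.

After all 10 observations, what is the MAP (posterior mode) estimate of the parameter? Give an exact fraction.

28/17

obs 1: x=0 → posterior Gamma(4, 8)
obs 2: x=1 → posterior Gamma(5, 9)
obs 3: x=6 → posterior Gamma(11, 10)
obs 4: x=5 → posterior Gamma(16, 11)
obs 5: x=1 → posterior Gamma(17, 12)
obs 6: x=2 → posterior Gamma(19, 13)
obs 7: x=0 → posterior Gamma(19, 14)
obs 8: x=3 → posterior Gamma(22, 15)
obs 9: x=5 → posterior Gamma(27, 16)
obs 10: x=2 → posterior Gamma(29, 17)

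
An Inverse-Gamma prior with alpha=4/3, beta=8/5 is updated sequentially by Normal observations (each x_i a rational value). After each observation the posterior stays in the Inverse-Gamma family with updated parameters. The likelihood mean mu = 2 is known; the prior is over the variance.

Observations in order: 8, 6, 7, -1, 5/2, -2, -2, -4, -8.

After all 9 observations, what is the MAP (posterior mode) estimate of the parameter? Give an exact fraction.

15447/820

obs 1: x=8 → posterior Inverse-Gamma(11/6, 98/5)
obs 2: x=6 → posterior Inverse-Gamma(7/3, 138/5)
obs 3: x=7 → posterior Inverse-Gamma(17/6, 401/10)
obs 4: x=-1 → posterior Inverse-Gamma(10/3, 223/5)
obs 5: x=5/2 → posterior Inverse-Gamma(23/6, 1789/40)
obs 6: x=-2 → posterior Inverse-Gamma(13/3, 2109/40)
obs 7: x=-2 → posterior Inverse-Gamma(29/6, 2429/40)
obs 8: x=-4 → posterior Inverse-Gamma(16/3, 3149/40)
obs 9: x=-8 → posterior Inverse-Gamma(35/6, 5149/40)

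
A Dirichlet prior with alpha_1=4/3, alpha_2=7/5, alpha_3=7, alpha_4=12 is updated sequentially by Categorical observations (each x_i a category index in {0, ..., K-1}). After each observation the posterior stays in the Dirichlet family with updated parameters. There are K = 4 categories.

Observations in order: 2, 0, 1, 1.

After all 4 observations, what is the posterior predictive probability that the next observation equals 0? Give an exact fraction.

obs 1: x=2 → posterior Dirichlet(4/3, 7/5, 8, 12)
obs 2: x=0 → posterior Dirichlet(7/3, 7/5, 8, 12)
obs 3: x=1 → posterior Dirichlet(7/3, 12/5, 8, 12)
obs 4: x=1 → posterior Dirichlet(7/3, 17/5, 8, 12)

35/386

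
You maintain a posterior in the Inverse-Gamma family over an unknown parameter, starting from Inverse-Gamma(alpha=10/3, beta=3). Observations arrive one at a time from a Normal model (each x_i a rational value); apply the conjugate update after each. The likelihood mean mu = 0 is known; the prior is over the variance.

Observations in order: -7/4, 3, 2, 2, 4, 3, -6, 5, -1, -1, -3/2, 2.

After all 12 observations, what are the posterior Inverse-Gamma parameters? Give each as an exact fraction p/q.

alpha=28/3, beta=1925/32

obs 1: x=-7/4 → posterior Inverse-Gamma(23/6, 145/32)
obs 2: x=3 → posterior Inverse-Gamma(13/3, 289/32)
obs 3: x=2 → posterior Inverse-Gamma(29/6, 353/32)
obs 4: x=2 → posterior Inverse-Gamma(16/3, 417/32)
obs 5: x=4 → posterior Inverse-Gamma(35/6, 673/32)
obs 6: x=3 → posterior Inverse-Gamma(19/3, 817/32)
obs 7: x=-6 → posterior Inverse-Gamma(41/6, 1393/32)
obs 8: x=5 → posterior Inverse-Gamma(22/3, 1793/32)
obs 9: x=-1 → posterior Inverse-Gamma(47/6, 1809/32)
obs 10: x=-1 → posterior Inverse-Gamma(25/3, 1825/32)
obs 11: x=-3/2 → posterior Inverse-Gamma(53/6, 1861/32)
obs 12: x=2 → posterior Inverse-Gamma(28/3, 1925/32)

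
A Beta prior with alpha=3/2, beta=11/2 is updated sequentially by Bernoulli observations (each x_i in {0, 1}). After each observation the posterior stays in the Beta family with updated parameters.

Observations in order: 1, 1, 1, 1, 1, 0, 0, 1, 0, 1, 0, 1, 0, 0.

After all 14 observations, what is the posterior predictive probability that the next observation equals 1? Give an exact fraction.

obs 1: x=1 → posterior Beta(5/2, 11/2)
obs 2: x=1 → posterior Beta(7/2, 11/2)
obs 3: x=1 → posterior Beta(9/2, 11/2)
obs 4: x=1 → posterior Beta(11/2, 11/2)
obs 5: x=1 → posterior Beta(13/2, 11/2)
obs 6: x=0 → posterior Beta(13/2, 13/2)
obs 7: x=0 → posterior Beta(13/2, 15/2)
obs 8: x=1 → posterior Beta(15/2, 15/2)
obs 9: x=0 → posterior Beta(15/2, 17/2)
obs 10: x=1 → posterior Beta(17/2, 17/2)
obs 11: x=0 → posterior Beta(17/2, 19/2)
obs 12: x=1 → posterior Beta(19/2, 19/2)
obs 13: x=0 → posterior Beta(19/2, 21/2)
obs 14: x=0 → posterior Beta(19/2, 23/2)

19/42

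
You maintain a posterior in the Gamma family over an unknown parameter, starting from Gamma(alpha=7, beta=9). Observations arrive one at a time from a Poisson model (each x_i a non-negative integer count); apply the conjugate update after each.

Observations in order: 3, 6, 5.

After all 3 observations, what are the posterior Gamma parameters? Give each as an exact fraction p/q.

alpha=21, beta=12

obs 1: x=3 → posterior Gamma(10, 10)
obs 2: x=6 → posterior Gamma(16, 11)
obs 3: x=5 → posterior Gamma(21, 12)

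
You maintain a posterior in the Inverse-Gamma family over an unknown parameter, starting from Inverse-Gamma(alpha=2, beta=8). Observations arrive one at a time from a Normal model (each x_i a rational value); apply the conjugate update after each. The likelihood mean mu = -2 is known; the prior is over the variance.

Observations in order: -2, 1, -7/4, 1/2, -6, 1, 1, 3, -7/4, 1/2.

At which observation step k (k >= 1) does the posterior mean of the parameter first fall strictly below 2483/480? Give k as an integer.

k = 3

obs 1: x=-2 → posterior Inverse-Gamma(5/2, 8)
obs 2: x=1 → posterior Inverse-Gamma(3, 25/2)
obs 3: x=-7/4 → posterior Inverse-Gamma(7/2, 401/32)
obs 4: x=1/2 → posterior Inverse-Gamma(4, 501/32)
obs 5: x=-6 → posterior Inverse-Gamma(9/2, 757/32)
obs 6: x=1 → posterior Inverse-Gamma(5, 901/32)
obs 7: x=1 → posterior Inverse-Gamma(11/2, 1045/32)
obs 8: x=3 → posterior Inverse-Gamma(6, 1445/32)
obs 9: x=-7/4 → posterior Inverse-Gamma(13/2, 723/16)
obs 10: x=1/2 → posterior Inverse-Gamma(7, 773/16)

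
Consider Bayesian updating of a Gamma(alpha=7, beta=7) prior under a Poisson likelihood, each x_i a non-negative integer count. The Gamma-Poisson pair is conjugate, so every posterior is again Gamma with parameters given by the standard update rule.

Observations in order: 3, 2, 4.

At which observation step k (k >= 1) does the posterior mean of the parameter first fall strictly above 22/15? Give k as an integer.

k = 3

obs 1: x=3 → posterior Gamma(10, 8)
obs 2: x=2 → posterior Gamma(12, 9)
obs 3: x=4 → posterior Gamma(16, 10)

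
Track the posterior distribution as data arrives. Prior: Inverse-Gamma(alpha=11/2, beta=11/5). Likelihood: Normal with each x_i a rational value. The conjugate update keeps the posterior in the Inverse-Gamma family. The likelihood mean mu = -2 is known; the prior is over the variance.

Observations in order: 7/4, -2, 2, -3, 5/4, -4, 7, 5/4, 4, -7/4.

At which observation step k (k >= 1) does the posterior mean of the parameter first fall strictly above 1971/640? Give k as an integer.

k = 5

obs 1: x=7/4 → posterior Inverse-Gamma(6, 1477/160)
obs 2: x=-2 → posterior Inverse-Gamma(13/2, 1477/160)
obs 3: x=2 → posterior Inverse-Gamma(7, 2757/160)
obs 4: x=-3 → posterior Inverse-Gamma(15/2, 2837/160)
obs 5: x=5/4 → posterior Inverse-Gamma(8, 1841/80)
obs 6: x=-4 → posterior Inverse-Gamma(17/2, 2001/80)
obs 7: x=7 → posterior Inverse-Gamma(9, 5241/80)
obs 8: x=5/4 → posterior Inverse-Gamma(19/2, 11327/160)
obs 9: x=4 → posterior Inverse-Gamma(10, 14207/160)
obs 10: x=-7/4 → posterior Inverse-Gamma(21/2, 3553/40)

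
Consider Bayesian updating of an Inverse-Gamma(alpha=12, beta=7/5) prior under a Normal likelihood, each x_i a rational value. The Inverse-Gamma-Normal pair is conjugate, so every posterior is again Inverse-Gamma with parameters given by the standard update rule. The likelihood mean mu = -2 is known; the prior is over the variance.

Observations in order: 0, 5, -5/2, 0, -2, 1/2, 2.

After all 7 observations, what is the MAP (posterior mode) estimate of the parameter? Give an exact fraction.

823/330

obs 1: x=0 → posterior Inverse-Gamma(25/2, 17/5)
obs 2: x=5 → posterior Inverse-Gamma(13, 279/10)
obs 3: x=-5/2 → posterior Inverse-Gamma(27/2, 1121/40)
obs 4: x=0 → posterior Inverse-Gamma(14, 1201/40)
obs 5: x=-2 → posterior Inverse-Gamma(29/2, 1201/40)
obs 6: x=1/2 → posterior Inverse-Gamma(15, 663/20)
obs 7: x=2 → posterior Inverse-Gamma(31/2, 823/20)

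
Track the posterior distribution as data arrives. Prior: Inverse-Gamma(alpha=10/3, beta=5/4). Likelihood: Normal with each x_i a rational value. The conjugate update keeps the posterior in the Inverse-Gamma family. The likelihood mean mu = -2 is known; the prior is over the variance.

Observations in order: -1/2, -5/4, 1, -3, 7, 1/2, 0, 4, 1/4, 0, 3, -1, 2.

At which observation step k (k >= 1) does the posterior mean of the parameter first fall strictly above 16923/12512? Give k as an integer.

obs 1: x=-1/2 → posterior Inverse-Gamma(23/6, 19/8)
obs 2: x=-5/4 → posterior Inverse-Gamma(13/3, 85/32)
obs 3: x=1 → posterior Inverse-Gamma(29/6, 229/32)
obs 4: x=-3 → posterior Inverse-Gamma(16/3, 245/32)
obs 5: x=7 → posterior Inverse-Gamma(35/6, 1541/32)
obs 6: x=1/2 → posterior Inverse-Gamma(19/3, 1641/32)
obs 7: x=0 → posterior Inverse-Gamma(41/6, 1705/32)
obs 8: x=4 → posterior Inverse-Gamma(22/3, 2281/32)
obs 9: x=1/4 → posterior Inverse-Gamma(47/6, 1181/16)
obs 10: x=0 → posterior Inverse-Gamma(25/3, 1213/16)
obs 11: x=3 → posterior Inverse-Gamma(53/6, 1413/16)
obs 12: x=-1 → posterior Inverse-Gamma(28/3, 1421/16)
obs 13: x=2 → posterior Inverse-Gamma(59/6, 1549/16)

k = 3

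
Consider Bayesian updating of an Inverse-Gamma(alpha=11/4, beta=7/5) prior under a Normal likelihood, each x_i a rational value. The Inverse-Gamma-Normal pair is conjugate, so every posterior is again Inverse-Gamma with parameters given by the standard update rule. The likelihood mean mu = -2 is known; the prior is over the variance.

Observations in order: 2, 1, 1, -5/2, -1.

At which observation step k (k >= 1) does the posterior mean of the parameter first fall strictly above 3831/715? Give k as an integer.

obs 1: x=2 → posterior Inverse-Gamma(13/4, 47/5)
obs 2: x=1 → posterior Inverse-Gamma(15/4, 139/10)
obs 3: x=1 → posterior Inverse-Gamma(17/4, 92/5)
obs 4: x=-5/2 → posterior Inverse-Gamma(19/4, 741/40)
obs 5: x=-1 → posterior Inverse-Gamma(21/4, 761/40)

k = 3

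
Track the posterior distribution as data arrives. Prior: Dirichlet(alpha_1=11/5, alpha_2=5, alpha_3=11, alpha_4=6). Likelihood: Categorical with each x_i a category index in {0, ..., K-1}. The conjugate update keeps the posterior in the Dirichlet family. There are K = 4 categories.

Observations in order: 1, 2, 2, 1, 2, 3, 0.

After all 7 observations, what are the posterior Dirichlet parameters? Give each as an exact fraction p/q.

alpha_1=16/5, alpha_2=7, alpha_3=14, alpha_4=7

obs 1: x=1 → posterior Dirichlet(11/5, 6, 11, 6)
obs 2: x=2 → posterior Dirichlet(11/5, 6, 12, 6)
obs 3: x=2 → posterior Dirichlet(11/5, 6, 13, 6)
obs 4: x=1 → posterior Dirichlet(11/5, 7, 13, 6)
obs 5: x=2 → posterior Dirichlet(11/5, 7, 14, 6)
obs 6: x=3 → posterior Dirichlet(11/5, 7, 14, 7)
obs 7: x=0 → posterior Dirichlet(16/5, 7, 14, 7)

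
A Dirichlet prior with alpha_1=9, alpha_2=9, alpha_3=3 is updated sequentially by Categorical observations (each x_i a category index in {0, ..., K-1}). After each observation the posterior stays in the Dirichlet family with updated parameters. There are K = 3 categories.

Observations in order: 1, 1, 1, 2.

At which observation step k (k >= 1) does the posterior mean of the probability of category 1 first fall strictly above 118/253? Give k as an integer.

k = 2

obs 1: x=1 → posterior Dirichlet(9, 10, 3)
obs 2: x=1 → posterior Dirichlet(9, 11, 3)
obs 3: x=1 → posterior Dirichlet(9, 12, 3)
obs 4: x=2 → posterior Dirichlet(9, 12, 4)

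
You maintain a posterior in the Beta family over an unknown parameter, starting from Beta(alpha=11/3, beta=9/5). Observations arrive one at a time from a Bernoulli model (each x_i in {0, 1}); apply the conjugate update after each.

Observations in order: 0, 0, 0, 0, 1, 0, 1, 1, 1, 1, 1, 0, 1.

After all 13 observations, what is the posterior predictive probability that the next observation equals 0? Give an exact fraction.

obs 1: x=0 → posterior Beta(11/3, 14/5)
obs 2: x=0 → posterior Beta(11/3, 19/5)
obs 3: x=0 → posterior Beta(11/3, 24/5)
obs 4: x=0 → posterior Beta(11/3, 29/5)
obs 5: x=1 → posterior Beta(14/3, 29/5)
obs 6: x=0 → posterior Beta(14/3, 34/5)
obs 7: x=1 → posterior Beta(17/3, 34/5)
obs 8: x=1 → posterior Beta(20/3, 34/5)
obs 9: x=1 → posterior Beta(23/3, 34/5)
obs 10: x=1 → posterior Beta(26/3, 34/5)
obs 11: x=1 → posterior Beta(29/3, 34/5)
obs 12: x=0 → posterior Beta(29/3, 39/5)
obs 13: x=1 → posterior Beta(32/3, 39/5)

117/277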